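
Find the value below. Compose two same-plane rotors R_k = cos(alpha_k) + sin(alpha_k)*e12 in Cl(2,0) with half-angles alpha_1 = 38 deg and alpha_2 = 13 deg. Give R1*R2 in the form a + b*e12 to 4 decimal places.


Same-plane rotors commute and their half-angles add:
R1*R2 = cos(a1 + a2) + sin(a1 + a2)*e12.
a1 + a2 = 38 + 13 = 51 deg
cos(51 deg) = 0.6293
sin(51 deg) = 0.7771
R1*R2 = 0.6293 + 0.7771*e12


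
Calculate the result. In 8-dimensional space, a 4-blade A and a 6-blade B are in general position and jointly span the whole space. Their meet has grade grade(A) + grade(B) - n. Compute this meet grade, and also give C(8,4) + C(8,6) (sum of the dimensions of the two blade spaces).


Meet grade = grade(A) + grade(B) - n
= 4 + 6 - 8 = 2
C(8,4) = 70
C(8,6) = 28
dim_A + dim_B = 70 + 28 = 98


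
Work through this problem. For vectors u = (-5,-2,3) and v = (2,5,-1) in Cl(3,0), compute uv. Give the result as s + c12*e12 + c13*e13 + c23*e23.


In Cl(3,0): e_i^2 = 1, e_ie_j = -e_je_i for i != j.
Scalar part = u . v = (-5)*2 + (-2)*5 + 3*(-1)
= -10 + (-10) + (-3) = -23
e12 coeff = (-5)*5 - (-2)*2 = -25 - (-4) = -21
e13 coeff = (-5)*(-1) - 3*2 = 5 - 6 = -1
e23 coeff = (-2)*(-1) - 3*5 = 2 - 15 = -13
uv = -23 - 21*e12 - 1*e13 - 13*e23


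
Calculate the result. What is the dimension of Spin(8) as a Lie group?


Spin(n) double-covers SO(n); both have Lie algebra so(n) of dimension n(n-1)/2.
n = 8
n(n-1) = 8 * 7 = 56
dim Spin(8) = 56/2 = 28


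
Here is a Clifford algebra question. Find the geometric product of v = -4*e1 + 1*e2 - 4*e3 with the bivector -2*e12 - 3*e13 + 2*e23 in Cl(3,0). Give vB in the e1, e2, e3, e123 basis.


vB has grade-1 (vector) and grade-3 (trivector) parts: vB = (v _| B) + (v ^ B).
Vector part <vB>_1:
  e1: -v2*b12 - v3*b13 = -(1)*(-2) - (-4)*(-3) = -10
  e2: v1*b12 - v3*b23 = (-4)*(-2) - (-4)*(2) = 16
  e3: v1*b13 + v2*b23 = (-4)*(-3) + (1)*(2) = 14
Trivector part <vB>_3:
  e123: v1*b23 - v2*b13 + v3*b12 = (-4)*(2) - (1)*(-3) + (-4)*(-2) = 3
vB = -10*e1 + 16*e2 + 14*e3 + 3*e123


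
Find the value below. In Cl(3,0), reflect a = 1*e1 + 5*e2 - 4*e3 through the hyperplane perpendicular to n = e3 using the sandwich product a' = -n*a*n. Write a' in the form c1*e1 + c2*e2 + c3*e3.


Reflection formula: a' = -n*a*n, with n = e3 (unit vector, n^2 = 1).
For reflection through hyperplane perp to e3:
The component along e3 flips sign, others stay.
a = (1, 5, -4)
a' = (1, 5, 4)
a' = 1*e1 + 5*e2 + 4*e3


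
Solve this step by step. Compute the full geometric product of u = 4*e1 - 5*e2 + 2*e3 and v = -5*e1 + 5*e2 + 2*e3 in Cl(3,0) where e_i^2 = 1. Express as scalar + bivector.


In Cl(3,0): e_i^2 = 1, e_ie_j = -e_je_i for i != j.
Scalar part = u . v = 4*(-5) + (-5)*5 + 2*2
= -20 + (-25) + 4 = -41
e12 coeff = 4*5 - (-5)*(-5) = 20 - 25 = -5
e13 coeff = 4*2 - 2*(-5) = 8 - (-10) = 18
e23 coeff = (-5)*2 - 2*5 = -10 - 10 = -20
uv = -41 - 5*e12 + 18*e13 - 20*e23


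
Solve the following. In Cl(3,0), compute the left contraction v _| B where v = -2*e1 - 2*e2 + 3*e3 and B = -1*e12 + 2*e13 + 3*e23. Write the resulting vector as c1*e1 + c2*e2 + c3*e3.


Left contraction v _| B = <vB>_1 (grade-1 part of the geometric product vB).
Using e1_|e12 = e2, e2_|e12 = -e1, e1_|e13 = e3, e3_|e13 = -e1, e2_|e23 = e3, e3_|e23 = -e2:
e1 coeff: -v2*b12 - v3*b13 = -(-2)*(-1) - (3)*(2) = -8
e2 coeff: v1*b12 - v3*b23 = (-2)*(-1) - (3)*(3) = -7
e3 coeff: v1*b13 + v2*b23 = (-2)*(2) + (-2)*(3) = -10
v _| B = -8*e1 - 7*e2 - 10*e3


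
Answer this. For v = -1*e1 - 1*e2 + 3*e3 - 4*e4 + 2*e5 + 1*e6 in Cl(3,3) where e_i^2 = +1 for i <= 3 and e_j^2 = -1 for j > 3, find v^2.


v^2 = sum of c_i^2 * e_i^2
Positive signature terms (e_i^2 = +1): (-1)^2 + (-1)^2 + 3^2 = 11
Negative signature terms (e_j^2 = -1): (-4)^2 + 2^2 + 1^2 = 21
v^2 = 11 - 21 = -10


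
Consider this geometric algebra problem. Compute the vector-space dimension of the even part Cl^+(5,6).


Even subalgebra dimension = 2^(n-1)
n = 5 + 6 = 11
2^(11 - 1) = 2^10 = 1024
Verification: sum of C(11,k) for even k = 1 + 55 + 330 + 462 + 165 + 11 = 1024
Result = 1024


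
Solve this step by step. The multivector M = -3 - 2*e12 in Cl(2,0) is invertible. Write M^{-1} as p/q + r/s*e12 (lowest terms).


M = -3 - 2*e12, where e12^2 = -1.
Since M commutes with its reverse ~M = a - b*e12, M * ~M = a^2 - b^2*e12^2 = a^2 + b^2.
So M^{-1} = ~M / (a^2 + b^2) = (a - b*e12)/(a^2 + b^2).
a^2 + b^2 = 9 + 4 = 13
Scalar part = -3/13 = -3/13
Bivector coeff = 2/13 = 2/13
M^{-1} = -3/13 + 2/13*e12


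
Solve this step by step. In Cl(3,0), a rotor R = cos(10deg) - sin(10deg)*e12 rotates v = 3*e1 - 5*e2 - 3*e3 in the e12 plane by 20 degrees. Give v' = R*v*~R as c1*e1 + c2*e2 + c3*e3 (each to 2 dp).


Rotor R = cos(10deg) - sin(10deg)*e12
Rotation angle theta = 2 * 10 = 20 degrees in the e12 plane (e1 -> e2).
The component perpendicular to the plane (e3) is invariant: v'_3 = v3 = -3.00
cos(20deg) = 0.9397, sin(20deg) = 0.3420
v'_1 = v1*cos(theta) - v2*sin(theta) = 3*0.9397 - (-5)*0.3420 = 4.53
v'_2 = v1*sin(theta) + v2*cos(theta) = 3*0.3420 + (-5)*0.9397 = -3.67
v' = 4.53*e1 - 3.67*e2 - 3.00*e3


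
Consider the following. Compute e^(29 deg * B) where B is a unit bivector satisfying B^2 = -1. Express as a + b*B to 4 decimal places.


For a unit bivector B with B^2 = -1, the exponential series gives
e^(theta*B) = cos(theta) + sin(theta)*B (the GA analogue of Euler's formula).
theta = 29 degrees = 0.506145 rad
cos(29 deg) = 0.8746
sin(29 deg) = 0.4848
exp(theta*B) = 0.8746 + 0.4848*B


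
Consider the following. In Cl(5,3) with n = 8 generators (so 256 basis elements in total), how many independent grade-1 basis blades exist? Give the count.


Number of grade-k basis blades in Cl(p,q) with n = p + q is C(n, k).
n = 5 + 3 = 8
C(8, 1) = 8! / (1! * 7!)
= 40320 / (1 * 5040)
= 8


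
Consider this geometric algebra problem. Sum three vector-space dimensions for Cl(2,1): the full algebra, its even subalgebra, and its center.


n = 2 + 1 = 3
Total dim = 2^3 = 8
Even subalgebra dim = 2^2 = 4
n is odd, so center dim = 2
Sum = 8 + 4 + 2 = 14


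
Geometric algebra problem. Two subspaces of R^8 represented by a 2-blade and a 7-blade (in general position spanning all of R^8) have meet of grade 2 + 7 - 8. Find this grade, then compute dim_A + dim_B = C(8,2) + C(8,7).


Meet grade = grade(A) + grade(B) - n
= 2 + 7 - 8 = 1
C(8,2) = 28
C(8,7) = 8
dim_A + dim_B = 28 + 8 = 36


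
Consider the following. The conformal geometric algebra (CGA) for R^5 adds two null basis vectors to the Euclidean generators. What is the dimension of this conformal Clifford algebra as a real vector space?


The conformal model of R^5 uses Cl(6,1): the 5 Euclidean generators plus two extra orthogonal generators e+ (e+^2 = +1) and e- (e-^2 = -1), from which the null vectors e0, einf are built.
Number of generators m = 5 + 2 = 7.
dim Cl(p,q) = 2^m = 2^7 = 128


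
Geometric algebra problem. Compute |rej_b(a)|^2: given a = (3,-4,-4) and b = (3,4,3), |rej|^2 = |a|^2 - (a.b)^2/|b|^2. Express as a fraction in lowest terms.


|a|^2 = 3^2 + (-4)^2 + (-4)^2 = 41
|b|^2 = 3^2 + 4^2 + 3^2 = 34
a . b = 3*3 + (-4)*4 + (-4)*3 = -19
(a.b)^2 = (-19)^2 = 361
|rej|^2 = 41 - 361/34
= (1394 - 361)/34
= 1033/34
In lowest terms: 1033/34


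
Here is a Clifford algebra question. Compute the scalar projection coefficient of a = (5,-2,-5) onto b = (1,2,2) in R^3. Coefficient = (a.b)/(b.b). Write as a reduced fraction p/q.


Projection coefficient = (a . b) / (b . b)
a . b = 5*1 + (-2)*2 + (-5)*2
= 5 + (-4) + (-10) = -9
b . b = 1^2 + 2^2 + 2^2
= 1 + 4 + 4 = 9
Coefficient = -9/9
In lowest terms: -1/1


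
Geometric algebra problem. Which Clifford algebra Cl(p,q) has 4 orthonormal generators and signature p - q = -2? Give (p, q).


We need p + q = 4 and p - q = -2.
Adding: 2p = 4 + (-2) = 2, so p = 1.
Then q = 4 - 1 = 3.
(p, q) = (1, 3)


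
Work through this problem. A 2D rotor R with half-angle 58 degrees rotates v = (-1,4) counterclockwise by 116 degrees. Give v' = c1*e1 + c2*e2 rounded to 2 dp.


Rotor R = cos(58deg) - sin(58deg)*e12
Rotation angle theta = 2 * 58 = 116 degrees
v' = R*v*~R rotates v by theta.
cos(116deg) = -0.4384, sin(116deg) = 0.8988
v'_1 = -1*cos(116deg) - 4*sin(116deg)
= -1*(-0.4384) - 4*0.8988
= -3.16
v'_2 = -1*sin(116deg) + 4*cos(116deg)
= -1*0.8988 + 4*(-0.4384)
= -2.65
v' = -3.16*e1 - 2.65*e2


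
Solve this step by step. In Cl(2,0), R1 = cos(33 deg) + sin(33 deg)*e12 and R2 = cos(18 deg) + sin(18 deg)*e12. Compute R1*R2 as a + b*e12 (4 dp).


Same-plane rotors commute and their half-angles add:
R1*R2 = cos(a1 + a2) + sin(a1 + a2)*e12.
a1 + a2 = 33 + 18 = 51 deg
cos(51 deg) = 0.6293
sin(51 deg) = 0.7771
R1*R2 = 0.6293 + 0.7771*e12


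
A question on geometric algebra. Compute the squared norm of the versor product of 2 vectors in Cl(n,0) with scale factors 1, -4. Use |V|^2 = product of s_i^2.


Each vector v_i has |v_i|^2 = s_i^2
Squared scales: 1^2 = 1, (-4)^2 = 16
|V|^2 = 1 * 16
= 16


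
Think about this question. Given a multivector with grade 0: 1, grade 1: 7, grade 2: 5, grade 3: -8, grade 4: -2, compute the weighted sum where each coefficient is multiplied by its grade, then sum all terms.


Grade-weighted sum = sum of grade_k * coefficient_k
0*1 = 0
1*7 = 7
2*5 = 10
3*(-8) = -24
4*(-2) = -8
Total = 0 + 7 + 10 + (-24) + (-8) = -15


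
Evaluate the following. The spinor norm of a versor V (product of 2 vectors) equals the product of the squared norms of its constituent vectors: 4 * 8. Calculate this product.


Spinor norm N(V) = |v1|^2 * |v2|^2 * ... * |v2|^2
= 4 * 8
Running product: 4, 32
N(V) = 32


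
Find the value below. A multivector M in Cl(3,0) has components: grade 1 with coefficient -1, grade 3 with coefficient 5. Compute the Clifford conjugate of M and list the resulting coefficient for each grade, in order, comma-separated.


Clifford conjugate sign for grade k: (-1)^(k(k+1)/2)
Grade 1: (-1)^(1*2/2) = (-1)^1 = -1, coeff -1 -> 1
Grade 3: (-1)^(3*4/2) = (-1)^6 = 1, coeff 5 -> 5
Conjugated coefficients: 1, 5


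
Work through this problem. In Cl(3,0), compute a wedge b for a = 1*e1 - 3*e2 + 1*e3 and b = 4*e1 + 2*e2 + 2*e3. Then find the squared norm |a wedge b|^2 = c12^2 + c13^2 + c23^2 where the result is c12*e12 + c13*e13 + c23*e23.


a wedge b = (a1*b2 - a2*b1)*e12 + (a1*b3 - a3*b1)*e13 + (a2*b3 - a3*b2)*e23
e12 coeff: 1*2 - (-3)*4 = 2 - (-12) = 14
e13 coeff: 1*2 - 1*4 = 2 - 4 = -2
e23 coeff: (-3)*2 - 1*2 = -6 - 2 = -8
|a wedge b|^2 = 14^2 + (-2)^2 + (-8)^2
= 196 + 4 + 64
= 264


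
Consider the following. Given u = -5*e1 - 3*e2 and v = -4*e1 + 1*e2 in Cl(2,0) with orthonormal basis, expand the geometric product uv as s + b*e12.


Expand: (-5*e1 - 3*e2)(-4*e1 + 1*e2)
= (-5)*(-4)*e1e1 + (-5)*1*e1e2 + (-3)*(-4)*e2e1 + (-3)*1*e2e2
Using e1^2 = e2^2 = 1, e2e1 = -e1e2:
Scalar part s = (-5)*(-4) + (-3)*1 = 20 + (-3) = 17
Bivector part b = (-5)*1 - (-3)*(-4) = -5 - 12 = -17
uv = 17 - 17*e12


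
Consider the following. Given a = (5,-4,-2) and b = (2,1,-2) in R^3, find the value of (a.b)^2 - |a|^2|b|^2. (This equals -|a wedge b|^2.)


a . b = 5*2 + (-4)*1 + (-2)*(-2)
= 10 + (-4) + 4 = 10
|a|^2 = 5^2 + (-4)^2 + (-2)^2 = 45
|b|^2 = 2^2 + 1^2 + (-2)^2 = 9
(a.b)^2 = 10^2 = 100
|a|^2 * |b|^2 = 45 * 9 = 405
Result = 100 - 405 = -305


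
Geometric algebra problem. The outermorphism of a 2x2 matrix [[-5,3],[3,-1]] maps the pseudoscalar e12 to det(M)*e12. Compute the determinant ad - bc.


The outermorphism of a linear map f sends e1^e2 to f(e1)^f(e2).
f(e1) = -5*e1 + 3*e2
f(e2) = 3*e1 - 1*e2
f(e1) ^ f(e2) = (-5*e1 + 3*e2) ^ (3*e1 - 1*e2)
= (-5)*(-1)*e12 + 3*3*e21
= (5 - 9)*e12
= -4*e12
Coefficient = -4


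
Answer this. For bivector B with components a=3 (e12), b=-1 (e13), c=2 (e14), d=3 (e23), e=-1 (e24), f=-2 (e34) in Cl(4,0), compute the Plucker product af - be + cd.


Plucker relation: af - be + cd
a*f = 3*(-2) = -6
b*e = (-1)*(-1) = 1
c*d = 2*3 = 6
af - be + cd = -6 - 1 + 6
= -1


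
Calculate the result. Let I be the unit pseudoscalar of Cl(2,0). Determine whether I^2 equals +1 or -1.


The pseudoscalar I = e1...e_n (product of all n generators) of Cl(p,q) satisfies I^2 = (-1)^(q + n(n-1)/2).
p = 2, q = 0, n = p + q = 2
n(n-1)/2 = 2 * 1 / 2 = 1
Exponent = q + n(n-1)/2 = 0 + 1 = 1
I^2 = (-1)^1 = -1


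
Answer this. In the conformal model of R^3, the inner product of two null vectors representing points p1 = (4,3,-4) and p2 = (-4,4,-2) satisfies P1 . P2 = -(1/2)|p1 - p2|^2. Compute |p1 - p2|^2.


p1 - p2 = (8, -1, -2)
|p1 - p2|^2 = 8^2 + (-1)^2 + (-2)^2
= 64 + 1 + 4
= 69


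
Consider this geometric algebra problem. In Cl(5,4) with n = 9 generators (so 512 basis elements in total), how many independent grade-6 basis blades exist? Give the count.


Number of grade-k basis blades in Cl(p,q) with n = p + q is C(n, k).
n = 5 + 4 = 9
C(9, 6) = 9! / (6! * 3!)
= 362880 / (720 * 6)
= 84


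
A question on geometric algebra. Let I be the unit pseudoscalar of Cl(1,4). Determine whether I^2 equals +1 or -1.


The pseudoscalar I = e1...e_n (product of all n generators) of Cl(p,q) satisfies I^2 = (-1)^(q + n(n-1)/2).
p = 1, q = 4, n = p + q = 5
n(n-1)/2 = 5 * 4 / 2 = 10
Exponent = q + n(n-1)/2 = 4 + 10 = 14
I^2 = (-1)^14 = +1


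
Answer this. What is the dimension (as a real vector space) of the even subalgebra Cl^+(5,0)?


Even subalgebra dimension = 2^(n-1)
n = 5 + 0 = 5
2^(5 - 1) = 2^4 = 16
Verification: sum of C(5,k) for even k = 1 + 10 + 5 = 16
Result = 16


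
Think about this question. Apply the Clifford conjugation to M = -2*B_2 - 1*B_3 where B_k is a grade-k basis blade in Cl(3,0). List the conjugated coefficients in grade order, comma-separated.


Clifford conjugate sign for grade k: (-1)^(k(k+1)/2)
Grade 2: (-1)^(2*3/2) = (-1)^3 = -1, coeff -2 -> 2
Grade 3: (-1)^(3*4/2) = (-1)^6 = 1, coeff -1 -> -1
Conjugated coefficients: 2, -1


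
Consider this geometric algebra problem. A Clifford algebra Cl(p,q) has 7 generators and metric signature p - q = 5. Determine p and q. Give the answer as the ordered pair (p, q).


We need p + q = 7 and p - q = 5.
Adding: 2p = 7 + 5 = 12, so p = 6.
Then q = 7 - 6 = 1.
(p, q) = (6, 1)


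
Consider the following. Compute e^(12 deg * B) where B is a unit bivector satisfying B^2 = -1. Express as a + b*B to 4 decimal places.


For a unit bivector B with B^2 = -1, the exponential series gives
e^(theta*B) = cos(theta) + sin(theta)*B (the GA analogue of Euler's formula).
theta = 12 degrees = 0.20944 rad
cos(12 deg) = 0.9781
sin(12 deg) = 0.2079
exp(theta*B) = 0.9781 + 0.2079*B


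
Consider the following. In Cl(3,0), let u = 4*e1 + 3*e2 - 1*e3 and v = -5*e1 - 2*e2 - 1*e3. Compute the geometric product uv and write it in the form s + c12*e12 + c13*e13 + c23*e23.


In Cl(3,0): e_i^2 = 1, e_ie_j = -e_je_i for i != j.
Scalar part = u . v = 4*(-5) + 3*(-2) + (-1)*(-1)
= -20 + (-6) + 1 = -25
e12 coeff = 4*(-2) - 3*(-5) = -8 - (-15) = 7
e13 coeff = 4*(-1) - (-1)*(-5) = -4 - 5 = -9
e23 coeff = 3*(-1) - (-1)*(-2) = -3 - 2 = -5
uv = -25 + 7*e12 - 9*e13 - 5*e23


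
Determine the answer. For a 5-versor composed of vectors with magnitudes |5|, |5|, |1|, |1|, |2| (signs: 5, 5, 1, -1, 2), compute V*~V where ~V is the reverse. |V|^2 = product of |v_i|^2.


Each vector v_i has |v_i|^2 = s_i^2
Squared scales: 5^2 = 25, 5^2 = 25, 1^2 = 1, (-1)^2 = 1, 2^2 = 4
|V|^2 = 25 * 25 * 1 * 1 * 4
= 2500


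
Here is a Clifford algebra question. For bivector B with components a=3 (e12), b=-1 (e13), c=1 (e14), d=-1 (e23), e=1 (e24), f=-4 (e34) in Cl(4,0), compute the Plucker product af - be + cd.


Plucker relation: af - be + cd
a*f = 3*(-4) = -12
b*e = (-1)*1 = -1
c*d = 1*(-1) = -1
af - be + cd = -12 - (-1) + (-1)
= -12


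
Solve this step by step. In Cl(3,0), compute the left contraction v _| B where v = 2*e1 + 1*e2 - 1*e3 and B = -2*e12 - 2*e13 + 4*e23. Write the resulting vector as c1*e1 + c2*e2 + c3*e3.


Left contraction v _| B = <vB>_1 (grade-1 part of the geometric product vB).
Using e1_|e12 = e2, e2_|e12 = -e1, e1_|e13 = e3, e3_|e13 = -e1, e2_|e23 = e3, e3_|e23 = -e2:
e1 coeff: -v2*b12 - v3*b13 = -(1)*(-2) - (-1)*(-2) = 0
e2 coeff: v1*b12 - v3*b23 = (2)*(-2) - (-1)*(4) = 0
e3 coeff: v1*b13 + v2*b23 = (2)*(-2) + (1)*(4) = 0
v _| B = 0*e1 + 0*e2 + 0*e3


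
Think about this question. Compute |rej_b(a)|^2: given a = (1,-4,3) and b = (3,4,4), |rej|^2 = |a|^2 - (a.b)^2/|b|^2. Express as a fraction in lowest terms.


|a|^2 = 1^2 + (-4)^2 + 3^2 = 26
|b|^2 = 3^2 + 4^2 + 4^2 = 41
a . b = 1*3 + (-4)*4 + 3*4 = -1
(a.b)^2 = (-1)^2 = 1
|rej|^2 = 26 - 1/41
= (1066 - 1)/41
= 1065/41
In lowest terms: 1065/41


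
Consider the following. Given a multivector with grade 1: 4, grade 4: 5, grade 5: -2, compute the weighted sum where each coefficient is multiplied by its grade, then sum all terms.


Grade-weighted sum = sum of grade_k * coefficient_k
1*4 = 4
4*5 = 20
5*(-2) = -10
Total = 4 + 20 + (-10) = 14


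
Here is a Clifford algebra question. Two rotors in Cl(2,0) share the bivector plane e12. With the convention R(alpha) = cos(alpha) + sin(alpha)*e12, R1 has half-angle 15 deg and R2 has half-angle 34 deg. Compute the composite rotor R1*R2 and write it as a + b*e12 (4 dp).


Same-plane rotors commute and their half-angles add:
R1*R2 = cos(a1 + a2) + sin(a1 + a2)*e12.
a1 + a2 = 15 + 34 = 49 deg
cos(49 deg) = 0.6561
sin(49 deg) = 0.7547
R1*R2 = 0.6561 + 0.7547*e12


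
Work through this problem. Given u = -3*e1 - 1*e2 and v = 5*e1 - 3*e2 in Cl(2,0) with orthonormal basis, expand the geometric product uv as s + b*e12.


Expand: (-3*e1 - 1*e2)(5*e1 - 3*e2)
= (-3)*5*e1e1 + (-3)*(-3)*e1e2 + (-1)*5*e2e1 + (-1)*(-3)*e2e2
Using e1^2 = e2^2 = 1, e2e1 = -e1e2:
Scalar part s = (-3)*5 + (-1)*(-3) = -15 + 3 = -12
Bivector part b = (-3)*(-3) - (-1)*5 = 9 - (-5) = 14
uv = -12 + 14*e12


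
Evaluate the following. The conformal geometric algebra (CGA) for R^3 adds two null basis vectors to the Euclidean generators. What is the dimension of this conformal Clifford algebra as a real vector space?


The conformal model of R^3 uses Cl(4,1): the 3 Euclidean generators plus two extra orthogonal generators e+ (e+^2 = +1) and e- (e-^2 = -1), from which the null vectors e0, einf are built.
Number of generators m = 3 + 2 = 5.
dim Cl(p,q) = 2^m = 2^5 = 32


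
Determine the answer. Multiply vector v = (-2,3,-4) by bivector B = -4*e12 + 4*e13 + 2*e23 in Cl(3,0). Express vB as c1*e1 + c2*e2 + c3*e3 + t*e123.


vB has grade-1 (vector) and grade-3 (trivector) parts: vB = (v _| B) + (v ^ B).
Vector part <vB>_1:
  e1: -v2*b12 - v3*b13 = -(3)*(-4) - (-4)*(4) = 28
  e2: v1*b12 - v3*b23 = (-2)*(-4) - (-4)*(2) = 16
  e3: v1*b13 + v2*b23 = (-2)*(4) + (3)*(2) = -2
Trivector part <vB>_3:
  e123: v1*b23 - v2*b13 + v3*b12 = (-2)*(2) - (3)*(4) + (-4)*(-4) = 0
vB = 28*e1 + 16*e2 - 2*e3 + 0*e123


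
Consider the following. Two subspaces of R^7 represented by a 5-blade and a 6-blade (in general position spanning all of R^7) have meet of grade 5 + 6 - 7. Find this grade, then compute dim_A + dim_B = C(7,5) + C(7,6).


Meet grade = grade(A) + grade(B) - n
= 5 + 6 - 7 = 4
C(7,5) = 21
C(7,6) = 7
dim_A + dim_B = 21 + 7 = 28


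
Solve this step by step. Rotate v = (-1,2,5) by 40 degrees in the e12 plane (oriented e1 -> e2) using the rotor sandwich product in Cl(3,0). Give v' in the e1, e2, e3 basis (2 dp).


Rotor R = cos(20deg) - sin(20deg)*e12
Rotation angle theta = 2 * 20 = 40 degrees in the e12 plane (e1 -> e2).
The component perpendicular to the plane (e3) is invariant: v'_3 = v3 = 5.00
cos(40deg) = 0.7660, sin(40deg) = 0.6428
v'_1 = v1*cos(theta) - v2*sin(theta) = -1*0.7660 - 2*0.6428 = -2.05
v'_2 = v1*sin(theta) + v2*cos(theta) = -1*0.6428 + 2*0.7660 = 0.89
v' = -2.05*e1 + 0.89*e2 + 5.00*e3


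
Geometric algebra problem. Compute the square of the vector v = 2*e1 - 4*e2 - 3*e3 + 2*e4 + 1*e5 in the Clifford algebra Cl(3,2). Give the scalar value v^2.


v^2 = sum of c_i^2 * e_i^2
Positive signature terms (e_i^2 = +1): 2^2 + (-4)^2 + (-3)^2 = 29
Negative signature terms (e_j^2 = -1): 2^2 + 1^2 = 5
v^2 = 29 - 5 = 24


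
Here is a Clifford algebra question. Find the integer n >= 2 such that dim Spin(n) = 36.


dim Spin(n) = dim so(n) = n(n-1)/2.
Solve n(n-1)/2 = 36, i.e. n^2 - n - 72 = 0.
Discriminant = 1 + 8*36 = 289
n = (1 + sqrt(289))/2 = (1 + 17)/2 = 9


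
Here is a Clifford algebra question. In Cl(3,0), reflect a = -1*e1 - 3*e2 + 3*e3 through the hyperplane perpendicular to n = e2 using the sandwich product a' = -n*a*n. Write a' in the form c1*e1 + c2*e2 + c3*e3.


Reflection formula: a' = -n*a*n, with n = e2 (unit vector, n^2 = 1).
For reflection through hyperplane perp to e2:
The component along e2 flips sign, others stay.
a = (-1, -3, 3)
a' = (-1, 3, 3)
a' = -1*e1 + 3*e2 + 3*e3


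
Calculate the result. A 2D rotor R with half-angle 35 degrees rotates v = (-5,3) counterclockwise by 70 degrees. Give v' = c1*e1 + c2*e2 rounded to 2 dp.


Rotor R = cos(35deg) - sin(35deg)*e12
Rotation angle theta = 2 * 35 = 70 degrees
v' = R*v*~R rotates v by theta.
cos(70deg) = 0.3420, sin(70deg) = 0.9397
v'_1 = -5*cos(70deg) - 3*sin(70deg)
= -5*0.3420 - 3*0.9397
= -4.53
v'_2 = -5*sin(70deg) + 3*cos(70deg)
= -5*0.9397 + 3*0.3420
= -3.67
v' = -4.53*e1 - 3.67*e2


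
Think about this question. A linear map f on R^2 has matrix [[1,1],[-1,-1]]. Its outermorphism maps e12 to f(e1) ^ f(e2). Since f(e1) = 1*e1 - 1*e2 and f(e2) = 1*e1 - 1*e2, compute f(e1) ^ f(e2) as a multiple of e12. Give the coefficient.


The outermorphism of a linear map f sends e1^e2 to f(e1)^f(e2).
f(e1) = 1*e1 - 1*e2
f(e2) = 1*e1 - 1*e2
f(e1) ^ f(e2) = (1*e1 - 1*e2) ^ (1*e1 - 1*e2)
= 1*(-1)*e12 + (-1)*1*e21
= (-1 - (-1))*e12
= 0*e12
Coefficient = 0


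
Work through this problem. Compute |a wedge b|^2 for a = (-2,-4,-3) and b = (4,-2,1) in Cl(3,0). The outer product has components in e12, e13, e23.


a wedge b = (a1*b2 - a2*b1)*e12 + (a1*b3 - a3*b1)*e13 + (a2*b3 - a3*b2)*e23
e12 coeff: (-2)*(-2) - (-4)*4 = 4 - (-16) = 20
e13 coeff: (-2)*1 - (-3)*4 = -2 - (-12) = 10
e23 coeff: (-4)*1 - (-3)*(-2) = -4 - 6 = -10
|a wedge b|^2 = 20^2 + 10^2 + (-10)^2
= 400 + 100 + 100
= 600


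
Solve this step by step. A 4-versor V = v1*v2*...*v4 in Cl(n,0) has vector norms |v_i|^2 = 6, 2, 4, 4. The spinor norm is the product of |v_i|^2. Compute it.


Spinor norm N(V) = |v1|^2 * |v2|^2 * ... * |v4|^2
= 6 * 2 * 4 * 4
Running product: 6, 12, 48, 192
N(V) = 192


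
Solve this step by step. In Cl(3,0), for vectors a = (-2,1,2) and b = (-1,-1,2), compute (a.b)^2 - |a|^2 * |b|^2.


a . b = (-2)*(-1) + 1*(-1) + 2*2
= 2 + (-1) + 4 = 5
|a|^2 = (-2)^2 + 1^2 + 2^2 = 9
|b|^2 = (-1)^2 + (-1)^2 + 2^2 = 6
(a.b)^2 = 5^2 = 25
|a|^2 * |b|^2 = 9 * 6 = 54
Result = 25 - 54 = -29


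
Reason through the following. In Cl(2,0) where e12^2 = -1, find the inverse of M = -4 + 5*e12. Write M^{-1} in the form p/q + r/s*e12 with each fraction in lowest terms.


M = -4 + 5*e12, where e12^2 = -1.
Since M commutes with its reverse ~M = a - b*e12, M * ~M = a^2 - b^2*e12^2 = a^2 + b^2.
So M^{-1} = ~M / (a^2 + b^2) = (a - b*e12)/(a^2 + b^2).
a^2 + b^2 = 16 + 25 = 41
Scalar part = -4/41 = -4/41
Bivector coeff = -5/41 = -5/41
M^{-1} = -4/41 - 5/41*e12


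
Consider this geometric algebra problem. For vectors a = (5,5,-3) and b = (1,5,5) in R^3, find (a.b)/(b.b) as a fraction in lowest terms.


Projection coefficient = (a . b) / (b . b)
a . b = 5*1 + 5*5 + (-3)*5
= 5 + 25 + (-15) = 15
b . b = 1^2 + 5^2 + 5^2
= 1 + 25 + 25 = 51
Coefficient = 15/51
In lowest terms: 5/17


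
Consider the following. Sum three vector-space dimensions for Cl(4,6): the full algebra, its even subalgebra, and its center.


n = 4 + 6 = 10
Total dim = 2^10 = 1024
Even subalgebra dim = 2^9 = 512
n is even, so center dim = 1
Sum = 1024 + 512 + 1 = 1537


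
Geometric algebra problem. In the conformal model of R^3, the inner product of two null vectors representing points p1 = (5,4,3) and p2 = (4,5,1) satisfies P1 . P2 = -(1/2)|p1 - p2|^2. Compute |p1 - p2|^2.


p1 - p2 = (1, -1, 2)
|p1 - p2|^2 = 1^2 + (-1)^2 + 2^2
= 1 + 1 + 4
= 6


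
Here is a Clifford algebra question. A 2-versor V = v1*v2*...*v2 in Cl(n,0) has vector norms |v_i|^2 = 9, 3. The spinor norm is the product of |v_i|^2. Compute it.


Spinor norm N(V) = |v1|^2 * |v2|^2 * ... * |v2|^2
= 9 * 3
Running product: 9, 27
N(V) = 27


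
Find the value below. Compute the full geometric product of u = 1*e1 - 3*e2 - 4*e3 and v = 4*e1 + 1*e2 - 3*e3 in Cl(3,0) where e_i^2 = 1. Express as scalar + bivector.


In Cl(3,0): e_i^2 = 1, e_ie_j = -e_je_i for i != j.
Scalar part = u . v = 1*4 + (-3)*1 + (-4)*(-3)
= 4 + (-3) + 12 = 13
e12 coeff = 1*1 - (-3)*4 = 1 - (-12) = 13
e13 coeff = 1*(-3) - (-4)*4 = -3 - (-16) = 13
e23 coeff = (-3)*(-3) - (-4)*1 = 9 - (-4) = 13
uv = 13 + 13*e12 + 13*e13 + 13*e23


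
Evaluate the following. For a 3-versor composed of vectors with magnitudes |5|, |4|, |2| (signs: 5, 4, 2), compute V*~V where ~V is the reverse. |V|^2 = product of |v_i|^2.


Each vector v_i has |v_i|^2 = s_i^2
Squared scales: 5^2 = 25, 4^2 = 16, 2^2 = 4
|V|^2 = 25 * 16 * 4
= 1600


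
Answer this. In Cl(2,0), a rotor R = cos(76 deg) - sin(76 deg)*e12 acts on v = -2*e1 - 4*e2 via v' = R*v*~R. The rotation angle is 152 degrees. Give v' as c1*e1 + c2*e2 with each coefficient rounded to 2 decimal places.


Rotor R = cos(76deg) - sin(76deg)*e12
Rotation angle theta = 2 * 76 = 152 degrees
v' = R*v*~R rotates v by theta.
cos(152deg) = -0.8829, sin(152deg) = 0.4695
v'_1 = -2*cos(152deg) - (-4)*sin(152deg)
= -2*(-0.8829) - (-4)*0.4695
= 3.64
v'_2 = -2*sin(152deg) + (-4)*cos(152deg)
= -2*0.4695 + (-4)*(-0.8829)
= 2.59
v' = 3.64*e1 + 2.59*e2


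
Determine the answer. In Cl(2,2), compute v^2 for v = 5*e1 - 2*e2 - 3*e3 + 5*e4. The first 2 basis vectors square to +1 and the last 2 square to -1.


v^2 = sum of c_i^2 * e_i^2
Positive signature terms (e_i^2 = +1): 5^2 + (-2)^2 = 29
Negative signature terms (e_j^2 = -1): (-3)^2 + 5^2 = 34
v^2 = 29 - 34 = -5


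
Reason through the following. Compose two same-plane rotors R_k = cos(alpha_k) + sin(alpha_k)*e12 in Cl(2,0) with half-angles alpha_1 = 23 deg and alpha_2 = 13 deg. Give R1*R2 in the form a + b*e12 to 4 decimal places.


Same-plane rotors commute and their half-angles add:
R1*R2 = cos(a1 + a2) + sin(a1 + a2)*e12.
a1 + a2 = 23 + 13 = 36 deg
cos(36 deg) = 0.8090
sin(36 deg) = 0.5878
R1*R2 = 0.8090 + 0.5878*e12


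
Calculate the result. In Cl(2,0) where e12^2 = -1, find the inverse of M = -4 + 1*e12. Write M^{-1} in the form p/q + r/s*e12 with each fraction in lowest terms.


M = -4 + 1*e12, where e12^2 = -1.
Since M commutes with its reverse ~M = a - b*e12, M * ~M = a^2 - b^2*e12^2 = a^2 + b^2.
So M^{-1} = ~M / (a^2 + b^2) = (a - b*e12)/(a^2 + b^2).
a^2 + b^2 = 16 + 1 = 17
Scalar part = -4/17 = -4/17
Bivector coeff = -1/17 = -1/17
M^{-1} = -4/17 - 1/17*e12


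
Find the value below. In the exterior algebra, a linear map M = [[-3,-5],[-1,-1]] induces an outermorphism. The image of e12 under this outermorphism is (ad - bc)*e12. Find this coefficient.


The outermorphism of a linear map f sends e1^e2 to f(e1)^f(e2).
f(e1) = -3*e1 - 1*e2
f(e2) = -5*e1 - 1*e2
f(e1) ^ f(e2) = (-3*e1 - 1*e2) ^ (-5*e1 - 1*e2)
= (-3)*(-1)*e12 + (-1)*(-5)*e21
= (3 - 5)*e12
= -2*e12
Coefficient = -2


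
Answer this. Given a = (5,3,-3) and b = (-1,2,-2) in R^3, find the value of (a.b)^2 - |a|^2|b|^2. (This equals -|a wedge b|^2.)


a . b = 5*(-1) + 3*2 + (-3)*(-2)
= -5 + 6 + 6 = 7
|a|^2 = 5^2 + 3^2 + (-3)^2 = 43
|b|^2 = (-1)^2 + 2^2 + (-2)^2 = 9
(a.b)^2 = 7^2 = 49
|a|^2 * |b|^2 = 43 * 9 = 387
Result = 49 - 387 = -338


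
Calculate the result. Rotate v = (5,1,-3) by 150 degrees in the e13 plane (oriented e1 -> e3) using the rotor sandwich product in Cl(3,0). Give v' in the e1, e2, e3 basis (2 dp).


Rotor R = cos(75deg) - sin(75deg)*e13
Rotation angle theta = 2 * 75 = 150 degrees in the e13 plane (e1 -> e3).
The component perpendicular to the plane (e2) is invariant: v'_2 = v2 = 1.00
cos(150deg) = -0.8660, sin(150deg) = 0.5000
v'_1 = v1*cos(theta) - v3*sin(theta) = 5*(-0.8660) - (-3)*0.5000 = -2.83
v'_3 = v1*sin(theta) + v3*cos(theta) = 5*0.5000 + (-3)*(-0.8660) = 5.10
v' = -2.83*e1 + 1.00*e2 + 5.10*e3


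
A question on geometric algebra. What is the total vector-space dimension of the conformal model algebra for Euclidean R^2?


The conformal model of R^2 uses Cl(3,1): the 2 Euclidean generators plus two extra orthogonal generators e+ (e+^2 = +1) and e- (e-^2 = -1), from which the null vectors e0, einf are built.
Number of generators m = 2 + 2 = 4.
dim Cl(p,q) = 2^m = 2^4 = 16


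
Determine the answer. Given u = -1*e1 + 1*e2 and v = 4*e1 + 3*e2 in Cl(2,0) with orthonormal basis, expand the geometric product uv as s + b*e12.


Expand: (-1*e1 + 1*e2)(4*e1 + 3*e2)
= (-1)*4*e1e1 + (-1)*3*e1e2 + 1*4*e2e1 + 1*3*e2e2
Using e1^2 = e2^2 = 1, e2e1 = -e1e2:
Scalar part s = (-1)*4 + 1*3 = -4 + 3 = -1
Bivector part b = (-1)*3 - 1*4 = -3 - 4 = -7
uv = -1 - 7*e12


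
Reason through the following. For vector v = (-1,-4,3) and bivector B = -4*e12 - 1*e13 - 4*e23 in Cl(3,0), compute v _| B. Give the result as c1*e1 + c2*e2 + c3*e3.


Left contraction v _| B = <vB>_1 (grade-1 part of the geometric product vB).
Using e1_|e12 = e2, e2_|e12 = -e1, e1_|e13 = e3, e3_|e13 = -e1, e2_|e23 = e3, e3_|e23 = -e2:
e1 coeff: -v2*b12 - v3*b13 = -(-4)*(-4) - (3)*(-1) = -13
e2 coeff: v1*b12 - v3*b23 = (-1)*(-4) - (3)*(-4) = 16
e3 coeff: v1*b13 + v2*b23 = (-1)*(-1) + (-4)*(-4) = 17
v _| B = -13*e1 + 16*e2 + 17*e3


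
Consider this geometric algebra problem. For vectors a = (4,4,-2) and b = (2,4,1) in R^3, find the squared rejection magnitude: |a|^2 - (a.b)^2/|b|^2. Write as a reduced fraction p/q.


|a|^2 = 4^2 + 4^2 + (-2)^2 = 36
|b|^2 = 2^2 + 4^2 + 1^2 = 21
a . b = 4*2 + 4*4 + (-2)*1 = 22
(a.b)^2 = 22^2 = 484
|rej|^2 = 36 - 484/21
= (756 - 484)/21
= 272/21
In lowest terms: 272/21


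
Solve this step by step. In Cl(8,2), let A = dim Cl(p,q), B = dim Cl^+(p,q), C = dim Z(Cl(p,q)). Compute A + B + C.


n = 8 + 2 = 10
Total dim = 2^10 = 1024
Even subalgebra dim = 2^9 = 512
n is even, so center dim = 1
Sum = 1024 + 512 + 1 = 1537


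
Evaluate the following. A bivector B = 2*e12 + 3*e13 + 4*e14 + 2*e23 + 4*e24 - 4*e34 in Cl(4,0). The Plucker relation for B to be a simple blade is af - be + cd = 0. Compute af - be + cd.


Plucker relation: af - be + cd
a*f = 2*(-4) = -8
b*e = 3*4 = 12
c*d = 4*2 = 8
af - be + cd = -8 - 12 + 8
= -12


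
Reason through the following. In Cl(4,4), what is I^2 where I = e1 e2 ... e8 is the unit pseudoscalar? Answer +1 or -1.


The pseudoscalar I = e1...e_n (product of all n generators) of Cl(p,q) satisfies I^2 = (-1)^(q + n(n-1)/2).
p = 4, q = 4, n = p + q = 8
n(n-1)/2 = 8 * 7 / 2 = 28
Exponent = q + n(n-1)/2 = 4 + 28 = 32
I^2 = (-1)^32 = +1


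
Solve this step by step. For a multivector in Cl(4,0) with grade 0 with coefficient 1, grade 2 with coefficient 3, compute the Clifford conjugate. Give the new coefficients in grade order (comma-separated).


Clifford conjugate sign for grade k: (-1)^(k(k+1)/2)
Grade 0: (-1)^(0*1/2) = (-1)^0 = 1, coeff 1 -> 1
Grade 2: (-1)^(2*3/2) = (-1)^3 = -1, coeff 3 -> -3
Conjugated coefficients: 1, -3


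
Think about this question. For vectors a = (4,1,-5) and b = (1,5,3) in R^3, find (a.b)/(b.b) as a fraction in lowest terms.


Projection coefficient = (a . b) / (b . b)
a . b = 4*1 + 1*5 + (-5)*3
= 4 + 5 + (-15) = -6
b . b = 1^2 + 5^2 + 3^2
= 1 + 25 + 9 = 35
Coefficient = -6/35
In lowest terms: -6/35


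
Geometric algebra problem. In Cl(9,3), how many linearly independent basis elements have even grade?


Even subalgebra dimension = 2^(n-1)
n = 9 + 3 = 12
2^(12 - 1) = 2^11 = 2048
Verification: sum of C(12,k) for even k = 1 + 66 + 495 + 924 + 495 + 66 + 1 = 2048
Result = 2048


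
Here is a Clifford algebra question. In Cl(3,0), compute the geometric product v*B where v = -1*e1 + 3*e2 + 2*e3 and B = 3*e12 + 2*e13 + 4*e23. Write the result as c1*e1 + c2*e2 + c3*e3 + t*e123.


vB has grade-1 (vector) and grade-3 (trivector) parts: vB = (v _| B) + (v ^ B).
Vector part <vB>_1:
  e1: -v2*b12 - v3*b13 = -(3)*(3) - (2)*(2) = -13
  e2: v1*b12 - v3*b23 = (-1)*(3) - (2)*(4) = -11
  e3: v1*b13 + v2*b23 = (-1)*(2) + (3)*(4) = 10
Trivector part <vB>_3:
  e123: v1*b23 - v2*b13 + v3*b12 = (-1)*(4) - (3)*(2) + (2)*(3) = -4
vB = -13*e1 - 11*e2 + 10*e3 - 4*e123


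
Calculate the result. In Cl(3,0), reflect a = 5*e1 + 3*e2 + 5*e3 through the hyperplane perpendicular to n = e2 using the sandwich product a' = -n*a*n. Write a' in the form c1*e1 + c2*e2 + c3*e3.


Reflection formula: a' = -n*a*n, with n = e2 (unit vector, n^2 = 1).
For reflection through hyperplane perp to e2:
The component along e2 flips sign, others stay.
a = (5, 3, 5)
a' = (5, -3, 5)
a' = 5*e1 - 3*e2 + 5*e3


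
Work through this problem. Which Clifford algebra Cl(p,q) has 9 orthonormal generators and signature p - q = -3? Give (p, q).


We need p + q = 9 and p - q = -3.
Adding: 2p = 9 + (-3) = 6, so p = 3.
Then q = 9 - 3 = 6.
(p, q) = (3, 6)


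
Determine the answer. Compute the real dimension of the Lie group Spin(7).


Spin(n) double-covers SO(n); both have Lie algebra so(n) of dimension n(n-1)/2.
n = 7
n(n-1) = 7 * 6 = 42
dim Spin(7) = 42/2 = 21


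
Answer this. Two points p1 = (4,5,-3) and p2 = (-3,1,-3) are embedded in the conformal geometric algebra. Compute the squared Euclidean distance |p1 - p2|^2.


p1 - p2 = (7, 4, 0)
|p1 - p2|^2 = 7^2 + 4^2 + 0^2
= 49 + 16 + 0
= 65


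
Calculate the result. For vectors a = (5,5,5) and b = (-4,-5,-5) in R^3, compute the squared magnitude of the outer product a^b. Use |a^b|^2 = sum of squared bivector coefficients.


a wedge b = (a1*b2 - a2*b1)*e12 + (a1*b3 - a3*b1)*e13 + (a2*b3 - a3*b2)*e23
e12 coeff: 5*(-5) - 5*(-4) = -25 - (-20) = -5
e13 coeff: 5*(-5) - 5*(-4) = -25 - (-20) = -5
e23 coeff: 5*(-5) - 5*(-5) = -25 - (-25) = 0
|a wedge b|^2 = (-5)^2 + (-5)^2 + 0^2
= 25 + 25 + 0
= 50


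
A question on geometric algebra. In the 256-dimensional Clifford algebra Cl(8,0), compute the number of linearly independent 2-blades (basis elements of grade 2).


Number of grade-k basis blades in Cl(p,q) with n = p + q is C(n, k).
n = 8 + 0 = 8
C(8, 2) = 8! / (2! * 6!)
= 40320 / (2 * 720)
= 28


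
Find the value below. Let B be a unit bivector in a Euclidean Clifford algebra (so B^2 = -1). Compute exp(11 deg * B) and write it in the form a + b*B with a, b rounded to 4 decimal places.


For a unit bivector B with B^2 = -1, the exponential series gives
e^(theta*B) = cos(theta) + sin(theta)*B (the GA analogue of Euler's formula).
theta = 11 degrees = 0.191986 rad
cos(11 deg) = 0.9816
sin(11 deg) = 0.1908
exp(theta*B) = 0.9816 + 0.1908*B


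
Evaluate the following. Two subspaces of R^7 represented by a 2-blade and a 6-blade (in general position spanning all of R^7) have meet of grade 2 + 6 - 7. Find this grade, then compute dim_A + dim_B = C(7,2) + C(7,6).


Meet grade = grade(A) + grade(B) - n
= 2 + 6 - 7 = 1
C(7,2) = 21
C(7,6) = 7
dim_A + dim_B = 21 + 7 = 28


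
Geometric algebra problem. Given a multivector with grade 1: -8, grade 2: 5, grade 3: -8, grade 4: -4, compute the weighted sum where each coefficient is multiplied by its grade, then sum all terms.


Grade-weighted sum = sum of grade_k * coefficient_k
1*(-8) = -8
2*5 = 10
3*(-8) = -24
4*(-4) = -16
Total = -8 + 10 + (-24) + (-16) = -38


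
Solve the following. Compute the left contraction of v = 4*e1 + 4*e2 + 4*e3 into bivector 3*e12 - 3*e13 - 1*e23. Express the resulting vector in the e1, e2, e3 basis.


Left contraction v _| B = <vB>_1 (grade-1 part of the geometric product vB).
Using e1_|e12 = e2, e2_|e12 = -e1, e1_|e13 = e3, e3_|e13 = -e1, e2_|e23 = e3, e3_|e23 = -e2:
e1 coeff: -v2*b12 - v3*b13 = -(4)*(3) - (4)*(-3) = 0
e2 coeff: v1*b12 - v3*b23 = (4)*(3) - (4)*(-1) = 16
e3 coeff: v1*b13 + v2*b23 = (4)*(-3) + (4)*(-1) = -16
v _| B = 0*e1 + 16*e2 - 16*e3


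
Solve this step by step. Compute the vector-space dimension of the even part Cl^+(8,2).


Even subalgebra dimension = 2^(n-1)
n = 8 + 2 = 10
2^(10 - 1) = 2^9 = 512
Verification: sum of C(10,k) for even k = 1 + 45 + 210 + 210 + 45 + 1 = 512
Result = 512


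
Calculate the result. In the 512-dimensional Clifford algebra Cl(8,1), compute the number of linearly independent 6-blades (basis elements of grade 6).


Number of grade-k basis blades in Cl(p,q) with n = p + q is C(n, k).
n = 8 + 1 = 9
C(9, 6) = 9! / (6! * 3!)
= 362880 / (720 * 6)
= 84


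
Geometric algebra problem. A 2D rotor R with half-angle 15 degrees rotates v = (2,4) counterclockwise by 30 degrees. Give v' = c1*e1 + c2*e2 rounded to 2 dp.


Rotor R = cos(15deg) - sin(15deg)*e12
Rotation angle theta = 2 * 15 = 30 degrees
v' = R*v*~R rotates v by theta.
cos(30deg) = 0.8660, sin(30deg) = 0.5000
v'_1 = 2*cos(30deg) - 4*sin(30deg)
= 2*0.8660 - 4*0.5000
= -0.27
v'_2 = 2*sin(30deg) + 4*cos(30deg)
= 2*0.5000 + 4*0.8660
= 4.46
v' = -0.27*e1 + 4.46*e2


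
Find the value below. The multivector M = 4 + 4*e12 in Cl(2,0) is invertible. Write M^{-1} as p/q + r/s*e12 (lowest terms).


M = 4 + 4*e12, where e12^2 = -1.
Since M commutes with its reverse ~M = a - b*e12, M * ~M = a^2 - b^2*e12^2 = a^2 + b^2.
So M^{-1} = ~M / (a^2 + b^2) = (a - b*e12)/(a^2 + b^2).
a^2 + b^2 = 16 + 16 = 32
Scalar part = 4/32 = 1/8
Bivector coeff = -4/32 = -1/8
M^{-1} = 1/8 - 1/8*e12


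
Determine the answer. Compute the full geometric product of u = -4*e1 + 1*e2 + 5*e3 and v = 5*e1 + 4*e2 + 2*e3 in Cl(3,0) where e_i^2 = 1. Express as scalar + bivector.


In Cl(3,0): e_i^2 = 1, e_ie_j = -e_je_i for i != j.
Scalar part = u . v = (-4)*5 + 1*4 + 5*2
= -20 + 4 + 10 = -6
e12 coeff = (-4)*4 - 1*5 = -16 - 5 = -21
e13 coeff = (-4)*2 - 5*5 = -8 - 25 = -33
e23 coeff = 1*2 - 5*4 = 2 - 20 = -18
uv = -6 - 21*e12 - 33*e13 - 18*e23


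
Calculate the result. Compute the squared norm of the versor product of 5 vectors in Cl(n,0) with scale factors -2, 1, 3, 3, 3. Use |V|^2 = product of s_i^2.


Each vector v_i has |v_i|^2 = s_i^2
Squared scales: (-2)^2 = 4, 1^2 = 1, 3^2 = 9, 3^2 = 9, 3^2 = 9
|V|^2 = 4 * 1 * 9 * 9 * 9
= 2916


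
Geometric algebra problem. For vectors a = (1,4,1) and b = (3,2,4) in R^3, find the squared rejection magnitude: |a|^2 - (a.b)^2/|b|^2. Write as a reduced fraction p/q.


|a|^2 = 1^2 + 4^2 + 1^2 = 18
|b|^2 = 3^2 + 2^2 + 4^2 = 29
a . b = 1*3 + 4*2 + 1*4 = 15
(a.b)^2 = 15^2 = 225
|rej|^2 = 18 - 225/29
= (522 - 225)/29
= 297/29
In lowest terms: 297/29


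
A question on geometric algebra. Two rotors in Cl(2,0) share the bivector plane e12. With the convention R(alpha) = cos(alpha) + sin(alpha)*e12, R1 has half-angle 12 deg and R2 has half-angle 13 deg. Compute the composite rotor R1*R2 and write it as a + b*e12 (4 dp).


Same-plane rotors commute and their half-angles add:
R1*R2 = cos(a1 + a2) + sin(a1 + a2)*e12.
a1 + a2 = 12 + 13 = 25 deg
cos(25 deg) = 0.9063
sin(25 deg) = 0.4226
R1*R2 = 0.9063 + 0.4226*e12


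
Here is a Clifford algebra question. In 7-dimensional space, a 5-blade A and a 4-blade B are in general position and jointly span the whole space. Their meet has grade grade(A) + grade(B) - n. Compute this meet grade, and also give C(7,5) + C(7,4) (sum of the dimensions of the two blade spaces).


Meet grade = grade(A) + grade(B) - n
= 5 + 4 - 7 = 2
C(7,5) = 21
C(7,4) = 35
dim_A + dim_B = 21 + 35 = 56


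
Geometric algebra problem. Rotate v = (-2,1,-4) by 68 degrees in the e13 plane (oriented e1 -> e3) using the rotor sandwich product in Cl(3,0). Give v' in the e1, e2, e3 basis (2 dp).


Rotor R = cos(34deg) - sin(34deg)*e13
Rotation angle theta = 2 * 34 = 68 degrees in the e13 plane (e1 -> e3).
The component perpendicular to the plane (e2) is invariant: v'_2 = v2 = 1.00
cos(68deg) = 0.3746, sin(68deg) = 0.9272
v'_1 = v1*cos(theta) - v3*sin(theta) = -2*0.3746 - (-4)*0.9272 = 2.96
v'_3 = v1*sin(theta) + v3*cos(theta) = -2*0.9272 + (-4)*0.3746 = -3.35
v' = 2.96*e1 + 1.00*e2 - 3.35*e3
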